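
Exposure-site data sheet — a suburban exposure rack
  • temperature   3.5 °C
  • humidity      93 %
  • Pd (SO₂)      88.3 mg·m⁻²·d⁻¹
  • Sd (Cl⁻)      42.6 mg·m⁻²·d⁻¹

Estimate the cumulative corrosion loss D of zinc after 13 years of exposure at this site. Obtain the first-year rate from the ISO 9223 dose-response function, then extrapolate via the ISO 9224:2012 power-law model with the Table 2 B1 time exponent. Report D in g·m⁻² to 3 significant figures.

D(13) = 324 g·m⁻²

zinc: f(T) = +0.038·(T−10) [T≤10 °C] = -0.2470
  Pd branch = 0.0129·Pd^0.44·e^(0.046·RH+f) = 5.217 μm/a
  Cl⁻ term: 0.0175·42.6^0.57·exp(0.008·93+0.085·3.5) = 0.4208
  r_corr = 5.217 + 0.4208 = 5.638 μm/a
ISO 9224: D(t) = r_corr · t^b with b = 0.813 (zinc, B1)
  D(13) = 5.638 × 13^0.813 = 5.638 × 8.047 = 45.37 μm
  Mass loss = 45.37 μm × 7.14 g/cm³ = 323.9 g·m⁻²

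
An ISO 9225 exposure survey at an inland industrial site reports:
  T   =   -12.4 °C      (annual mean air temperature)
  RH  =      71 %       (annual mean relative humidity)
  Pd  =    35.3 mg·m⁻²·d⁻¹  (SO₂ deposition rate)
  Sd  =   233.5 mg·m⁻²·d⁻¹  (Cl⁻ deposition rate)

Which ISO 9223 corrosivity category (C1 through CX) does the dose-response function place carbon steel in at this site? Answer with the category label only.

C2

carbon steel: f(T) = +0.150·(T−10) [T≤10 °C] = -3.3600
  sulphur-dioxide contribution → 1.623 μm/a
  chloride contribution → 19.01 μm/a
  total first-year rate 20.64 μm/a
Category bounds: 1.3…25 μm/a bracket r_corr ⇒ C2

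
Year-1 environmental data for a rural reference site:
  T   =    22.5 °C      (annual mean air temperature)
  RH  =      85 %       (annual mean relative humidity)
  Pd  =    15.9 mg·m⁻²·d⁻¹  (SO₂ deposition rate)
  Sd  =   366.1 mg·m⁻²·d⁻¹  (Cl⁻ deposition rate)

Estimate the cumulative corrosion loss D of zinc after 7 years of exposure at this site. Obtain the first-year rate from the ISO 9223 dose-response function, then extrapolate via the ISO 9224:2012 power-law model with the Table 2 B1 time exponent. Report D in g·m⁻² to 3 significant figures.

zinc: temperature factor f = -0.071·(12.5) = -0.8875
  Pd branch = 0.0129·Pd^0.44·e^(0.046·RH+f) = 0.8951 μm/a
  Sd branch = 0.0175·Sd^0.57·e^(0.008·RH+0.085·T) = 6.764 μm/a
  sum: 0.8951 + 6.764 → r_corr = 7.659 μm/a
ISO 9224: D(t) = r_corr · t^b with b = 0.813 (zinc, B1)
  D(7) = 7.659 × 7^0.813 = 7.659 × 4.865 = 37.26 μm
  Mass loss = 37.26 μm × 7.14 g/cm³ = 266 g·m⁻²

D(7) = 266 g·m⁻²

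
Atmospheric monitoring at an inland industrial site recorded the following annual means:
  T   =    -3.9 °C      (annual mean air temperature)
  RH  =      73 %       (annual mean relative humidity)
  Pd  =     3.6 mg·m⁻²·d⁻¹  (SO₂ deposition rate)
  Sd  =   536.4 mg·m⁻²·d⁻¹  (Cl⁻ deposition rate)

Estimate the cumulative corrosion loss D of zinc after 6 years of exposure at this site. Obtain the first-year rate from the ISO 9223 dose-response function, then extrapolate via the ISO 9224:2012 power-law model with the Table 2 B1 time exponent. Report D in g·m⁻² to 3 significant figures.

D(6) = 36.6 g·m⁻²

zinc: f(T) = +0.038·(T−10) [T≤10 °C] = -0.5282
  Pd branch = 0.0129·Pd^0.44·e^(0.046·RH+f) = 0.384 μm/a
  Sd branch = 0.0175·Sd^0.57·e^(0.008·RH+0.085·T) = 0.81 μm/a
  r_corr = 0.384 + 0.81 = 1.194 μm/a
Long-term exponent b (ISO 9224 Table 2, B1) = 0.813
  D(6) = 1.194 × 6^0.813 = 1.194 × 4.292 = 5.125 μm
  Mass loss = 5.125 μm × 7.14 g/cm³ = 36.59 g·m⁻²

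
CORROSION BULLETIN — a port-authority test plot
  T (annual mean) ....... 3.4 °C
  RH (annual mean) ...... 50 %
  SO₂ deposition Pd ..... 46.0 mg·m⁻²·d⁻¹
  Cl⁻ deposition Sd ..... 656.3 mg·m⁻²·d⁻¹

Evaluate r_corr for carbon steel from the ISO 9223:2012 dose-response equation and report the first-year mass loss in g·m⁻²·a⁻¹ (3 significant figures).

r_corr = 369 g·m⁻²·a⁻¹

carbon steel: f(T) = +0.150·(T−10) [T≤10 °C] = -0.9900
  sulphur-dioxide contribution → 13.09 μm/a
  chloride contribution → 33.95 μm/a
  ⇒ r_corr(carbon steel) = 47.04 μm/a
Convert to mass loss: 47.04 μm/a × 7.85 g/cm³ = 369.3 g·m⁻²·a⁻¹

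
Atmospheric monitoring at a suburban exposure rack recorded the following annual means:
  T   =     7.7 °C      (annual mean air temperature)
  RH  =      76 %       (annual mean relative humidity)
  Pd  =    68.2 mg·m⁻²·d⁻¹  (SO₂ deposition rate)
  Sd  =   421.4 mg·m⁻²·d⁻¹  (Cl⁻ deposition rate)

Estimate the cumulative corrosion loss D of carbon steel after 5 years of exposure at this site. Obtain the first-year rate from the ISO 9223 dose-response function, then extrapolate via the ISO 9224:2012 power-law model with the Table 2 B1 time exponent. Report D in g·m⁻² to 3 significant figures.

carbon steel: T≤10 °C ⇒ hinge +0.150·(7.7−10) = -0.3450
  sulphur-dioxide contribution → 51.5 μm/a
  chloride contribution → 72.26 μm/a
  total first-year rate 123.8 μm/a
Long-term exponent b (ISO 9224 Table 2, B1) = 0.523
  D(5) = 123.8 × 5^0.523 = 123.8 × 2.32 = 287.2 μm
  Mass loss = 287.2 μm × 7.85 g/cm³ = 2254 g·m⁻²

D(5) = 2.25e+03 g·m⁻²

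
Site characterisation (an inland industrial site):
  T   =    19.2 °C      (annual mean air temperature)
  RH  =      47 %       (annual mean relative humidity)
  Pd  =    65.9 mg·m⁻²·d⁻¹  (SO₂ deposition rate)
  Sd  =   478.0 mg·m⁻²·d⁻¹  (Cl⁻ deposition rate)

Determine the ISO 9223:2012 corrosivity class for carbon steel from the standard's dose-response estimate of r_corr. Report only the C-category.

C4

carbon steel: f(T) = -0.054·(T−10) [T>10 °C] = -0.4968
  sulphur-dioxide contribution → 24.34 μm/a
  chloride contribution → 47.53 μm/a
  total first-year rate 71.87 μm/a
71.9 μm/a falls in (50, 80] for carbon steel → category C4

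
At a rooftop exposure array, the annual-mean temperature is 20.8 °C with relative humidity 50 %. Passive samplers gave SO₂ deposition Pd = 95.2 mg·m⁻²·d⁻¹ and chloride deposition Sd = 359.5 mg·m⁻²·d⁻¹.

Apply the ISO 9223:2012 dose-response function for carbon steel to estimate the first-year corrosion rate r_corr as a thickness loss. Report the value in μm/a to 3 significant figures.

carbon steel: T>10 °C ⇒ hinge -0.054·(20.8−10) = -0.5832
  SO₂ term: 1.77·95.2^0.52·exp(0.02·50-0.5832) = 28.7
  Cl⁻ term: 0.102·359.5^0.62·exp(0.033·50+0.04·20.8) = 46.89
  sum: 28.7 + 46.89 → r_corr = 75.59 μm/a

r_corr = 75.6 μm/a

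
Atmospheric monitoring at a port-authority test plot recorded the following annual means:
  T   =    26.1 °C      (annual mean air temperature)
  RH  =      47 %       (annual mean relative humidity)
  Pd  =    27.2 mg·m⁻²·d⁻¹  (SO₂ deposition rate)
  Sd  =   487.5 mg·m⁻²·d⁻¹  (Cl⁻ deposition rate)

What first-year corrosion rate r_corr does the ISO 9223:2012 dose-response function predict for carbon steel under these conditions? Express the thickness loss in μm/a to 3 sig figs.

carbon steel: f(T) = -0.054·(T−10) [T>10 °C] = -0.8694
  Pd branch = 1.77·Pd^0.52·e^(0.02·RH+f) = 10.58 μm/a
  Cl⁻ term: 0.102·487.5^0.62·exp(0.033·47+0.04·26.1) = 63.41
  r_corr = 10.58 + 63.41 = 73.99 μm/a

r_corr = 74.0 μm/a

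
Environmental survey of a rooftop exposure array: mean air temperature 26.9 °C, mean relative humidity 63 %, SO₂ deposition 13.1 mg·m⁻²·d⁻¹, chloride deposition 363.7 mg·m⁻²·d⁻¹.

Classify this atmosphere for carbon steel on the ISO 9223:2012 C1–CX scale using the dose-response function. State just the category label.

carbon steel: T>10 °C ⇒ hinge -0.054·(26.9−10) = -0.9126
  sulphur-dioxide contribution → 9.546 μm/a
  chloride contribution → 92.57 μm/a
  total first-year rate 102.1 μm/a
Category bounds: 80…200 μm/a bracket r_corr ⇒ C5

C5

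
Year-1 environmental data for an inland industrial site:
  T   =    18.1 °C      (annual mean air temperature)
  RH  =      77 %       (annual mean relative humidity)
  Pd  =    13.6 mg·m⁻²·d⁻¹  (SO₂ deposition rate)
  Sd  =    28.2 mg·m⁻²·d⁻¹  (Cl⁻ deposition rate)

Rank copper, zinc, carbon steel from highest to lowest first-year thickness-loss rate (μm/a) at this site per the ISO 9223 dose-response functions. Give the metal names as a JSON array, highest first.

["carbon steel", "zinc", "copper"]

copper: f(T) = -0.080·(T−10) [T>10 °C] = -0.6480
  SO₂ term: 0.0053·13.6^0.26·exp(0.059·77-0.6480) = 0.5135
  Cl⁻ term: 0.01025·28.2^0.27·exp(0.036·77+0.049·18.1) = 0.9802
  sum: 0.5135 + 0.9802 → r_corr = 1.494 μm/a
zinc: T>10 °C ⇒ hinge -0.071·(18.1−10) = -0.5751
  Pd branch = 0.0129·Pd^0.44·e^(0.046·RH+f) = 0.7904 μm/a
  Cl⁻ term: 0.0175·28.2^0.57·exp(0.008·77+0.085·18.1) = 1.012
  sum: 0.7904 + 1.012 → r_corr = 1.803 μm/a
carbon steel: temperature factor f = -0.054·(8.1) = -0.4374
  SO₂ term: 1.77·13.6^0.52·exp(0.02·77-0.4374) = 20.71
  Cl⁻ term: 0.102·28.2^0.62·exp(0.033·77+0.04·18.1) = 21.17
  r_corr = 20.71 + 21.17 = 41.88 μm/a
Ordering by μm/a: carbon steel (41.9) > zinc (1.8) > copper (1.49)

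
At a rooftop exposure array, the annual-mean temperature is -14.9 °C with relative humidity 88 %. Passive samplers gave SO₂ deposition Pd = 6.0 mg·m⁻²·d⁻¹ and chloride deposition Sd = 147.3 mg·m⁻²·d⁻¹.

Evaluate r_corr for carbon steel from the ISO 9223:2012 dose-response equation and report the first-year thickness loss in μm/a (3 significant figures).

carbon steel: f(T) = +0.150·(T−10) [T≤10 °C] = -3.7350
  SO₂ term: 1.77·6.0^0.52·exp(0.02·88-3.7350) = 0.6236
  Sd branch = 0.102·Sd^0.62·e^(0.033·RH+0.04·T) = 22.66 μm/a
  r_corr = 0.6236 + 22.66 = 23.28 μm/a

r_corr = 23.3 μm/a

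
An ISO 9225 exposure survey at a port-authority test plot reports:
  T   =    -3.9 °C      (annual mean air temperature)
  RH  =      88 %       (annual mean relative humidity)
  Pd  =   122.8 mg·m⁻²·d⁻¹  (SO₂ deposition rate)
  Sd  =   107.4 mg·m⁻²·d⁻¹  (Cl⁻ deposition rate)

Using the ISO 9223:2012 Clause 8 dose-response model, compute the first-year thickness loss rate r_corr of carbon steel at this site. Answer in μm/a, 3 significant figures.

r_corr = 44.5 μm/a

carbon steel: f(T) = +0.150·(T−10) [T≤10 °C] = -2.0850
  sulphur-dioxide contribution → 15.6 μm/a
  chloride contribution → 28.92 μm/a
  ⇒ r_corr(carbon steel) = 44.53 μm/a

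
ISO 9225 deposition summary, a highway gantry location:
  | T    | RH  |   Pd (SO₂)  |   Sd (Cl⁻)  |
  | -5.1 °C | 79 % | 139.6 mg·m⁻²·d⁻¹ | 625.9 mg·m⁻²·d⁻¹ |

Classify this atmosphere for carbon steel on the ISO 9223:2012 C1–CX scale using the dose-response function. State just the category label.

C4

carbon steel: temperature factor f = +0.150·(-15.1) = -2.2650
  SO₂ term: 1.77·139.6^0.52·exp(0.02·79-2.2650) = 11.64
  Cl⁻ term: 0.102·625.9^0.62·exp(0.033·79+0.04·-5.1) = 61.1
  sum: 11.64 + 61.1 → r_corr = 72.74 μm/a
72.7 μm/a falls in (50, 80] for carbon steel → category C4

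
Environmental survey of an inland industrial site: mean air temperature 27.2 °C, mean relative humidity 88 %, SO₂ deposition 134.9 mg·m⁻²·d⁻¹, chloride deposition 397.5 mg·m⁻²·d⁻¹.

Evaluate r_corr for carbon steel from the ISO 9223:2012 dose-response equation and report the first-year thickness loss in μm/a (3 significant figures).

r_corr = 278 μm/a

carbon steel: T>10 °C ⇒ hinge -0.054·(27.2−10) = -0.9288
  sulphur-dioxide contribution → 52.07 μm/a
  chloride contribution → 225.9 μm/a
  ⇒ r_corr(carbon steel) = 278 μm/a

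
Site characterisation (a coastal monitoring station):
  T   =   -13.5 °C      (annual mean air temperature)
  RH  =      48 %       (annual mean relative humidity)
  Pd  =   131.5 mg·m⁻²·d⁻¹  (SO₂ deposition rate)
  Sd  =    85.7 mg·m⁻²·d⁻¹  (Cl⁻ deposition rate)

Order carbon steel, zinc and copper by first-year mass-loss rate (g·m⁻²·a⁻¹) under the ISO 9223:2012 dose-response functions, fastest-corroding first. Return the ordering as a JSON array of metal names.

carbon steel: f(T) = +0.150·(T−10) [T≤10 °C] = -3.5250
  SO₂ term: 1.77·131.5^0.52·exp(0.02·48-3.5250) = 1.721
  Sd branch = 0.102·Sd^0.62·e^(0.033·RH+0.04·T) = 4.576 μm/a
  r_corr = 1.721 + 4.576 = 6.297 μm/a
  mass loss = 6.297 μm/a × 7.85 g/cm³ = 49.43 g·m⁻²·a⁻¹
zinc: temperature factor f = +0.038·(-23.5) = -0.8930
  SO₂ term: 0.0129·131.5^0.44·exp(0.046·48-0.8930) = 0.4112
  Cl⁻ term: 0.0175·85.7^0.57·exp(0.008·48+0.085·-13.5) = 0.1031
  sum: 0.4112 + 0.1031 → r_corr = 0.5143 μm/a
  mass loss = 0.5143 μm/a × 7.14 g/cm³ = 3.672 g·m⁻²·a⁻¹
copper: f(T) = +0.126·(T−10) [T≤10 °C] = -2.9610
  Pd branch = 0.0053·Pd^0.26·e^(0.059·RH+f) = 0.01656 μm/a
  Cl⁻ term: 0.01025·85.7^0.27·exp(0.036·48+0.049·-13.5) = 0.09904
  sum: 0.01656 + 0.09904 → r_corr = 0.1156 μm/a
  mass loss = 0.1156 μm/a × 8.96 g/cm³ = 1.036 g·m⁻²·a⁻¹
Ordering by g·m⁻²·a⁻¹: carbon steel (49.4) > zinc (3.67) > copper (1.04)

["carbon steel", "zinc", "copper"]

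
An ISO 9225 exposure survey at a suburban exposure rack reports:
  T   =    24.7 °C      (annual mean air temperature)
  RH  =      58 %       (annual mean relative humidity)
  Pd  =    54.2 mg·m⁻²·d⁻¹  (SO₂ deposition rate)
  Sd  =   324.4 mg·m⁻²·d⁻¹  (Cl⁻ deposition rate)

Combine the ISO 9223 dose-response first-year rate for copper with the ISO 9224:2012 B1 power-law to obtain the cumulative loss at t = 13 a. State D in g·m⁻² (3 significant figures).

copper: T>10 °C ⇒ hinge -0.080·(24.7−10) = -1.1760
  SO₂ term: 0.0053·54.2^0.26·exp(0.059·58-1.1760) = 0.1414
  Cl⁻ term: 0.01025·324.4^0.27·exp(0.036·58+0.049·24.7) = 1.322
  sum: 0.1414 + 1.322 → r_corr = 1.463 μm/a
Long-term exponent b (ISO 9224 Table 2, B1) = 0.667
  D(13) = 1.463 × 13^0.667 = 1.463 × 5.534 = 8.097 μm
  Mass loss = 8.097 μm × 8.96 g/cm³ = 72.54 g·m⁻²

D(13) = 72.5 g·m⁻²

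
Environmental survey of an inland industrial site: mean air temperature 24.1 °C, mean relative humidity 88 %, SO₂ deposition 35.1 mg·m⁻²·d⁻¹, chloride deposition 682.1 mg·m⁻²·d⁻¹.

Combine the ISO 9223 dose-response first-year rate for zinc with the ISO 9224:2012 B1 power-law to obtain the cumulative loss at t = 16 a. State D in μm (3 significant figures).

D(16) = 120 μm

zinc: f(T) = -0.071·(T−10) [T>10 °C] = -1.0011
  Pd branch = 0.0129·Pd^0.44·e^(0.046·RH+f) = 1.3 μm/a
  Cl⁻ term: 0.0175·682.1^0.57·exp(0.008·88+0.085·24.1) = 11.32
  sum: 1.3 + 11.32 → r_corr = 12.62 μm/a
Long-term exponent b (ISO 9224 Table 2, B1) = 0.813
  D(16) = 12.62 × 16^0.813 = 12.62 × 9.527 = 120.2 μm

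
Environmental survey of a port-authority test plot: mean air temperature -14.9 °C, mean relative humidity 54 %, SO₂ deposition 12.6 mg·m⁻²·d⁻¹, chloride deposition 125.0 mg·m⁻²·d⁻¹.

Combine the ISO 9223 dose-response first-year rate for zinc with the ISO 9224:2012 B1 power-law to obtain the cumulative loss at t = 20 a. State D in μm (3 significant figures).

D(20) = 3.45 μm

zinc: T≤10 °C ⇒ hinge +0.038·(-14.9−10) = -0.9462
  sulphur-dioxide contribution → 0.1831 μm/a
  chloride contribution → 0.1191 μm/a
  total first-year rate 0.3022 μm/a
Long-term exponent b (ISO 9224 Table 2, B1) = 0.813
  D(20) = 0.3022 × 20^0.813 = 0.3022 × 11.42 = 3.451 μm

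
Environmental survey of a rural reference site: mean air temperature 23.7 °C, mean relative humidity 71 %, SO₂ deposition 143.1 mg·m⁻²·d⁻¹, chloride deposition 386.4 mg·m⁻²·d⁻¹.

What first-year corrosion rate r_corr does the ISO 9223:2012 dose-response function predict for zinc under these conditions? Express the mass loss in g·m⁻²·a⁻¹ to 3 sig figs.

r_corr = 57.4 g·m⁻²·a⁻¹

zinc: f(T) = -0.071·(T−10) [T>10 °C] = -0.9727
  sulphur-dioxide contribution → 1.135 μm/a
  chloride contribution → 6.906 μm/a
  total first-year rate 8.041 μm/a
Convert to mass loss: 8.041 μm/a × 7.14 g/cm³ = 57.41 g·m⁻²·a⁻¹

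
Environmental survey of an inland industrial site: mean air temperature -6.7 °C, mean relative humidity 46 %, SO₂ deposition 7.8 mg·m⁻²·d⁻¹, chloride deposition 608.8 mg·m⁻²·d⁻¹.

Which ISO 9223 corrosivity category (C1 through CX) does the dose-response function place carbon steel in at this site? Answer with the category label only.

carbon steel: T≤10 °C ⇒ hinge +0.150·(-6.7−10) = -2.5050
  Pd branch = 1.77·Pd^0.52·e^(0.02·RH+f) = 1.056 μm/a
  Cl⁻ term: 0.102·608.8^0.62·exp(0.033·46+0.04·-6.7) = 18.96
  sum: 1.056 + 18.96 → r_corr = 20.02 μm/a
20 μm/a falls in (1.3, 25] for carbon steel → category C2

C2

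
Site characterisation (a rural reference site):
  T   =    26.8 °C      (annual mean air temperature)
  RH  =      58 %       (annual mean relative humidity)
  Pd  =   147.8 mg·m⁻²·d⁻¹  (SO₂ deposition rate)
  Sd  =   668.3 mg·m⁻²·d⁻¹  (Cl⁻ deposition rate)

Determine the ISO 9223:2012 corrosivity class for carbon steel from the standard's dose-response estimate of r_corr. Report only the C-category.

carbon steel: temperature factor f = -0.054·(16.8) = -0.9072
  Pd branch = 1.77·Pd^0.52·e^(0.02·RH+f) = 30.62 μm/a
  Cl⁻ term: 0.102·668.3^0.62·exp(0.033·58+0.04·26.8) = 114
  r_corr = 30.62 + 114 = 144.6 μm/a
Category bounds: 80…200 μm/a bracket r_corr ⇒ C5

C5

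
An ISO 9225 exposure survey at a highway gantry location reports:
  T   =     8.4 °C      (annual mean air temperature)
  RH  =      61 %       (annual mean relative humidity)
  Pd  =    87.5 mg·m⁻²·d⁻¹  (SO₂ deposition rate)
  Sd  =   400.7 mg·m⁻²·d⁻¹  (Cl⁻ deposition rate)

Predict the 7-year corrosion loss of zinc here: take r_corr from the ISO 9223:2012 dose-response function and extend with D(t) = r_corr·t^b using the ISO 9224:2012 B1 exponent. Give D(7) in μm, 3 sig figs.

zinc: temperature factor f = +0.038·(-1.6) = -0.0608
  SO₂ term: 0.0129·87.5^0.44·exp(0.046·61-0.0608) = 1.436
  Cl⁻ term: 0.0175·400.7^0.57·exp(0.008·61+0.085·8.4) = 1.773
  sum: 1.436 + 1.773 → r_corr = 3.209 μm/a
Power-law: D(7) = r_corr · 7^0.813
  D(7) = 3.209 × 7^0.813 = 3.209 × 4.865 = 15.61 μm

D(7) = 15.6 μm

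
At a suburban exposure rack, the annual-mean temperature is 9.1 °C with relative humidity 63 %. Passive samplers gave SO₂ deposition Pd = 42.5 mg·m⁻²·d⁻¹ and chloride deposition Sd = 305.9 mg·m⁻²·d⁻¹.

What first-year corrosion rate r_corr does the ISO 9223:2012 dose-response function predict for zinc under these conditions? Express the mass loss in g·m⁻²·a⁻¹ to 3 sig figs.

zinc: temperature factor f = +0.038·(-0.9) = -0.0342
  SO₂ term: 0.0129·42.5^0.44·exp(0.046·63-0.0342) = 1.177
  Sd branch = 0.0175·Sd^0.57·e^(0.008·RH+0.085·T) = 1.639 μm/a
  sum: 1.177 + 1.639 → r_corr = 2.816 μm/a
Convert to mass loss: 2.816 μm/a × 7.14 g/cm³ = 20.11 g·m⁻²·a⁻¹

r_corr = 20.1 g·m⁻²·a⁻¹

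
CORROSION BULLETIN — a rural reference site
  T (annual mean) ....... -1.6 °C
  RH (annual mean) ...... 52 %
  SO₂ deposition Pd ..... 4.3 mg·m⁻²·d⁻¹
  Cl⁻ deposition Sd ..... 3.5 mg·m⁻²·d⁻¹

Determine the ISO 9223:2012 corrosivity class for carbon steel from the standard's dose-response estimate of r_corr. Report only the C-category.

carbon steel: temperature factor f = +0.150·(-11.6) = -1.7400
  sulphur-dioxide contribution → 1.877 μm/a
  chloride contribution → 1.157 μm/a
  total first-year rate 3.034 μm/a
ISO 9223 Table 2 (carbon steel): 1.3 < 3.03 ≤ 25 μm/a ⇒ C2

C2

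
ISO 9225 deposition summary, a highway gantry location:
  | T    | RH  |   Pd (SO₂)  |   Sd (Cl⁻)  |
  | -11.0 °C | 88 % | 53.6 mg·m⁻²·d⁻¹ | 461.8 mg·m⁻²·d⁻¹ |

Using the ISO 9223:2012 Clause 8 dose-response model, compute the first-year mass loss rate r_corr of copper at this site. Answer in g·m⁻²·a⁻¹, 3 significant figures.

copper: f(T) = +0.126·(T−10) [T≤10 °C] = -2.6460
  Pd branch = 0.0053·Pd^0.26·e^(0.059·RH+f) = 0.1904 μm/a
  Cl⁻ term: 0.01025·461.8^0.27·exp(0.036·88+0.049·-11.0) = 0.7445
  sum: 0.1904 + 0.7445 → r_corr = 0.9349 μm/a
Convert to mass loss: 0.9349 μm/a × 8.96 g/cm³ = 8.377 g·m⁻²·a⁻¹

r_corr = 8.38 g·m⁻²·a⁻¹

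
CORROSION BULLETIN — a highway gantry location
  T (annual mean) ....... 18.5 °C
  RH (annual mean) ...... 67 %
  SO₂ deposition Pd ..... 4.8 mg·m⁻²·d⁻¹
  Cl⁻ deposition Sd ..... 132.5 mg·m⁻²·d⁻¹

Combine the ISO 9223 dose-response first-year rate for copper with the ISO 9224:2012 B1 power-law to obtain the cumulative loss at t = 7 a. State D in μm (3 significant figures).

D(7) = 4.65 μm

copper: temperature factor f = -0.080·(8.5) = -0.6800
  sulphur-dioxide contribution → 0.2103 μm/a
  chloride contribution → 1.059 μm/a
  ⇒ r_corr(copper) = 1.269 μm/a
Power-law: D(7) = r_corr · 7^0.667
  D(7) = 1.269 × 7^0.667 = 1.269 × 3.662 = 4.648 μm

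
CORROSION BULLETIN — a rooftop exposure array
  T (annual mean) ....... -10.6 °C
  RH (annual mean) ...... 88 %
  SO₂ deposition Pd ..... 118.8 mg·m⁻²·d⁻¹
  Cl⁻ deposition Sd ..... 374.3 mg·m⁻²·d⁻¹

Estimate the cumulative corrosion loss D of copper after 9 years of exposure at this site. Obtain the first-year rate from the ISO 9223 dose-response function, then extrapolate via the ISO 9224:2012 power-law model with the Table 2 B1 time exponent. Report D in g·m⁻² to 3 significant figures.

copper: T≤10 °C ⇒ hinge +0.126·(-10.6−10) = -2.5956
  Pd branch = 0.0053·Pd^0.26·e^(0.059·RH+f) = 0.2462 μm/a
  Cl⁻ term: 0.01025·374.3^0.27·exp(0.036·88+0.049·-10.6) = 0.7174
  sum: 0.2462 + 0.7174 → r_corr = 0.9636 μm/a
ISO 9224: D(t) = r_corr · t^b with b = 0.667 (copper, B1)
  D(9) = 0.9636 × 9^0.667 = 0.9636 × 4.33 = 4.172 μm
  Mass loss = 4.172 μm × 8.96 g/cm³ = 37.39 g·m⁻²

D(9) = 37.4 g·m⁻²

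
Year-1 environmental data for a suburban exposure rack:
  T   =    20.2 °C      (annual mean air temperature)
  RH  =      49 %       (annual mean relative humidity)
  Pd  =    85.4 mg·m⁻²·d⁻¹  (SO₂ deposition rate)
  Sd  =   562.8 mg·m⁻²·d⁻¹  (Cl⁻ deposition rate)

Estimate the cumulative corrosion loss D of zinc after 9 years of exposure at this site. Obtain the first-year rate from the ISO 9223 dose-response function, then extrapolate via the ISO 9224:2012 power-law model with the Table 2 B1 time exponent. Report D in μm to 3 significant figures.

D(9) = 34.3 μm

zinc: f(T) = -0.071·(T−10) [T>10 °C] = -0.7242
  sulphur-dioxide contribution → 0.4215 μm/a
  chloride contribution → 5.329 μm/a
  total first-year rate 5.751 μm/a
Power-law: D(9) = r_corr · 9^0.813
  D(9) = 5.751 × 9^0.813 = 5.751 × 5.968 = 34.32 μm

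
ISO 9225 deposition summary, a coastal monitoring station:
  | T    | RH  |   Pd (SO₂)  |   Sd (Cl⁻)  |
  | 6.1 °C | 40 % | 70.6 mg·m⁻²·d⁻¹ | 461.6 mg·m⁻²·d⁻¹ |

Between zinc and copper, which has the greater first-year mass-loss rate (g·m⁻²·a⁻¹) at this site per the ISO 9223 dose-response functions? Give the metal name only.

zinc: f(T) = +0.038·(T−10) [T≤10 °C] = -0.1482
  sulphur-dioxide contribution → 0.4558 μm/a
  chloride contribution → 1.336 μm/a
  ⇒ r_corr(zinc) = 1.792 μm/a
  mass loss = 1.792 μm/a × 7.14 g/cm³ = 12.79 g·m⁻²·a⁻¹
copper: f(T) = +0.126·(T−10) [T≤10 °C] = -0.4914
  sulphur-dioxide contribution → 0.1039 μm/a
  chloride contribution → 0.3057 μm/a
  total first-year rate 0.4096 μm/a
  mass loss = 0.4096 μm/a × 8.96 g/cm³ = 3.67 g·m⁻²·a⁻¹
Ordering by g·m⁻²·a⁻¹: zinc (12.8) > copper (3.67)

zinc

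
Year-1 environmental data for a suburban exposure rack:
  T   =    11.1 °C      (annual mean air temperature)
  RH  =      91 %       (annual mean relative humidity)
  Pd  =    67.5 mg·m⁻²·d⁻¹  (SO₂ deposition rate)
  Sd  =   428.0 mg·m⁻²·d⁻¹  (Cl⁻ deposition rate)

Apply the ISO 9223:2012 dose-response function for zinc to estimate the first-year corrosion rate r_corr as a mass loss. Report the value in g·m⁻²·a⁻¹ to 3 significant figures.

zinc: temperature factor f = -0.071·(1.1) = -0.0781
  sulphur-dioxide contribution → 5.006 μm/a
  chloride contribution → 2.944 μm/a
  total first-year rate 7.95 μm/a
Convert to mass loss: 7.95 μm/a × 7.14 g/cm³ = 56.76 g·m⁻²·a⁻¹

r_corr = 56.8 g·m⁻²·a⁻¹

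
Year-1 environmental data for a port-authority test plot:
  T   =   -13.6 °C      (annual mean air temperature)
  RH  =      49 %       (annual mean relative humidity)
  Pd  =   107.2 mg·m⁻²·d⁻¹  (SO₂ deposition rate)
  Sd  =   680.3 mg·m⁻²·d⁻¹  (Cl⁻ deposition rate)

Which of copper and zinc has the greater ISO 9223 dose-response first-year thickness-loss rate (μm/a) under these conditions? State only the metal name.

copper: f(T) = +0.126·(T−10) [T≤10 °C] = -2.9736
  sulphur-dioxide contribution → 0.01645 μm/a
  chloride contribution → 0.1787 μm/a
  ⇒ r_corr(copper) = 0.1952 μm/a
zinc: temperature factor f = +0.038·(-23.6) = -0.8968
  sulphur-dioxide contribution → 0.392 μm/a
  chloride contribution → 0.3356 μm/a
  ⇒ r_corr(zinc) = 0.7277 μm/a
Ordering by μm/a: zinc (0.728) > copper (0.195)

zinc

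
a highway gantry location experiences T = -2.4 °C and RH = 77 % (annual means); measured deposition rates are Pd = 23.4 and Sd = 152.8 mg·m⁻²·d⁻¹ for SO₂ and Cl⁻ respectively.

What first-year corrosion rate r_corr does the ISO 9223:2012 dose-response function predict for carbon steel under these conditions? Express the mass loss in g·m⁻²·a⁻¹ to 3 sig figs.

r_corr = 261 g·m⁻²·a⁻¹

carbon steel: f(T) = +0.150·(T−10) [T≤10 °C] = -1.8600
  sulphur-dioxide contribution → 6.622 μm/a
  chloride contribution → 26.58 μm/a
  ⇒ r_corr(carbon steel) = 33.21 μm/a
Convert to mass loss: 33.21 μm/a × 7.85 g/cm³ = 260.7 g·m⁻²·a⁻¹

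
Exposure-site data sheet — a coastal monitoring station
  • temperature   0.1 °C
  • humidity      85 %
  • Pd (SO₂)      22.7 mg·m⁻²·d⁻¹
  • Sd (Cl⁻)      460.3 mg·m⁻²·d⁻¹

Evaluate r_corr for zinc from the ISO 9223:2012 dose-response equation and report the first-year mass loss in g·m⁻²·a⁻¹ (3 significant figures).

r_corr = 20.7 g·m⁻²·a⁻¹

zinc: temperature factor f = +0.038·(-9.9) = -0.3762
  sulphur-dioxide contribution → 1.746 μm/a
  chloride contribution → 1.148 μm/a
  ⇒ r_corr(zinc) = 2.894 μm/a
Convert to mass loss: 2.894 μm/a × 7.14 g/cm³ = 20.66 g·m⁻²·a⁻¹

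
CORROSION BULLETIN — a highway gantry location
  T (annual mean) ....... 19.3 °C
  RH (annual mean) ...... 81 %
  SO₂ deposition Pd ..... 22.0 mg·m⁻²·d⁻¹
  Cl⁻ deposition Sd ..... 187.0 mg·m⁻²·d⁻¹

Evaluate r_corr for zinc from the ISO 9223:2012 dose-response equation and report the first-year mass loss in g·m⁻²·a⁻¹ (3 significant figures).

zinc: temperature factor f = -0.071·(9.3) = -0.6603
  Pd branch = 0.0129·Pd^0.44·e^(0.046·RH+f) = 1.078 μm/a
  Cl⁻ term: 0.0175·187.0^0.57·exp(0.008·81+0.085·19.3) = 3.403
  r_corr = 1.078 + 3.403 = 4.481 μm/a
Convert to mass loss: 4.481 μm/a × 7.14 g/cm³ = 32 g·m⁻²·a⁻¹

r_corr = 32.0 g·m⁻²·a⁻¹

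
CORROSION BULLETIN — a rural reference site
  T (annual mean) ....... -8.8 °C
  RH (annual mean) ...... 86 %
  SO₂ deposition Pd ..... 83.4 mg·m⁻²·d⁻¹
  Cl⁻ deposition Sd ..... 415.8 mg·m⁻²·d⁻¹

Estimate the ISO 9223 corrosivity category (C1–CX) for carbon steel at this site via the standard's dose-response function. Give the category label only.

C4

carbon steel: temperature factor f = +0.150·(-18.8) = -2.8200
  sulphur-dioxide contribution → 5.878 μm/a
  chloride contribution → 51.52 μm/a
  total first-year rate 57.4 μm/a
Category bounds: 50…80 μm/a bracket r_corr ⇒ C4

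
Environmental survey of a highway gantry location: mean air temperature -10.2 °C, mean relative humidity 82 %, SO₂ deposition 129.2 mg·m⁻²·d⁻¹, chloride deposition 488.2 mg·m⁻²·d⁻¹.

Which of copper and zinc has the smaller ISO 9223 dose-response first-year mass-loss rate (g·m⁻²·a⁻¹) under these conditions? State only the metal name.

copper: T≤10 °C ⇒ hinge +0.126·(-10.2−10) = -2.5452
  SO₂ term: 0.0053·129.2^0.26·exp(0.059·82-2.5452) = 0.1858
  Sd branch = 0.01025·Sd^0.27·e^(0.036·RH+0.049·T) = 0.6333 μm/a
  r_corr = 0.1858 + 0.6333 = 0.8191 μm/a
  mass loss = 0.8191 μm/a × 8.96 g/cm³ = 7.339 g·m⁻²·a⁻¹
zinc: temperature factor f = +0.038·(-20.2) = -0.7676
  Pd branch = 0.0129·Pd^0.44·e^(0.046·RH+f) = 2.21 μm/a
  Cl⁻ term: 0.0175·488.2^0.57·exp(0.008·82+0.085·-10.2) = 0.483
  r_corr = 2.21 + 0.483 = 2.693 μm/a
  mass loss = 2.693 μm/a × 7.14 g/cm³ = 19.23 g·m⁻²·a⁻¹
Ordering by g·m⁻²·a⁻¹: zinc (19.2) > copper (7.34)

copper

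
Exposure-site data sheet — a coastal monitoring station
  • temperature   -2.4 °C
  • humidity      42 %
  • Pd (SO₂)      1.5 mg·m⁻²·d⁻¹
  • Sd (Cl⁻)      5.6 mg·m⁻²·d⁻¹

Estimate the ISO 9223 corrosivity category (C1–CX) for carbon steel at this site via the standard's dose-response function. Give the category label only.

C2

carbon steel: temperature factor f = +0.150·(-12.4) = -1.8600
  SO₂ term: 1.77·1.5^0.52·exp(0.02·42-1.8600) = 0.7881
  Cl⁻ term: 0.102·5.6^0.62·exp(0.033·42+0.04·-2.4) = 1.078
  r_corr = 0.7881 + 1.078 = 1.866 μm/a
1.87 μm/a falls in (1.3, 25] for carbon steel → category C2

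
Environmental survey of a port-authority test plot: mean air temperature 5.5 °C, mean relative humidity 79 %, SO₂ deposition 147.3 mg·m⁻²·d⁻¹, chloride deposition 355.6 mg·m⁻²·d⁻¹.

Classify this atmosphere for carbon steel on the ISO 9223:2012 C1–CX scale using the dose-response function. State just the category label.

carbon steel: T≤10 °C ⇒ hinge +0.150·(5.5−10) = -0.6750
  sulphur-dioxide contribution → 58.68 μm/a
  chloride contribution → 65.76 μm/a
  total first-year rate 124.4 μm/a
Category bounds: 80…200 μm/a bracket r_corr ⇒ C5

C5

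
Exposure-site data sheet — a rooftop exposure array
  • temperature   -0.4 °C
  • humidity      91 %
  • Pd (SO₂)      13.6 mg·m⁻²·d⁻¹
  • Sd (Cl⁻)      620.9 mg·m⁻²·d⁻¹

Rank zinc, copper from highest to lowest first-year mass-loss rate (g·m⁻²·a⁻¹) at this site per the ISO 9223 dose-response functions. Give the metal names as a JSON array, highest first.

zinc: f(T) = +0.038·(T−10) [T≤10 °C] = -0.3952
  SO₂ term: 0.0129·13.6^0.44·exp(0.046·91-0.3952) = 1.802
  Sd branch = 0.0175·Sd^0.57·e^(0.008·RH+0.085·T) = 1.369 μm/a
  r_corr = 1.802 + 1.369 = 3.171 μm/a
  mass loss = 3.171 μm/a × 7.14 g/cm³ = 22.64 g·m⁻²·a⁻¹
copper: temperature factor f = +0.126·(-10.4) = -1.3104
  Pd branch = 0.0053·Pd^0.26·e^(0.059·RH+f) = 0.6048 μm/a
  Sd branch = 0.01025·Sd^0.27·e^(0.036·RH+0.049·T) = 1.51 μm/a
  sum: 0.6048 + 1.51 → r_corr = 2.115 μm/a
  mass loss = 2.115 μm/a × 8.96 g/cm³ = 18.95 g·m⁻²·a⁻¹
Ordering by g·m⁻²·a⁻¹: zinc (22.6) > copper (19)

["zinc", "copper"]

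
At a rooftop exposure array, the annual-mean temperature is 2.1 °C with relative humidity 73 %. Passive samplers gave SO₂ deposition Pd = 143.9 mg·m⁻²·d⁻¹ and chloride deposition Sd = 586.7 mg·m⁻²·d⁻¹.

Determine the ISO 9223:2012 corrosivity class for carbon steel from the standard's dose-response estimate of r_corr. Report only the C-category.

C5

carbon steel: T≤10 °C ⇒ hinge +0.150·(2.1−10) = -1.1850
  Pd branch = 1.77·Pd^0.52·e^(0.02·RH+f) = 30.87 μm/a
  Cl⁻ term: 0.102·586.7^0.62·exp(0.033·73+0.04·2.1) = 64.23
  r_corr = 30.87 + 64.23 = 95.1 μm/a
Category bounds: 80…200 μm/a bracket r_corr ⇒ C5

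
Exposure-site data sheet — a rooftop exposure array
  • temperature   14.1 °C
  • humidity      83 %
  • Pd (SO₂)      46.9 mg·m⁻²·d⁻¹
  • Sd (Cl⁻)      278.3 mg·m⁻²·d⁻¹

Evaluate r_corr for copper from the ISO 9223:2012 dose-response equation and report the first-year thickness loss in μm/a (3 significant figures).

copper: temperature factor f = -0.080·(4.1) = -0.3280
  sulphur-dioxide contribution → 1.39 μm/a
  chloride contribution → 1.856 μm/a
  total first-year rate 3.246 μm/a

r_corr = 3.25 μm/a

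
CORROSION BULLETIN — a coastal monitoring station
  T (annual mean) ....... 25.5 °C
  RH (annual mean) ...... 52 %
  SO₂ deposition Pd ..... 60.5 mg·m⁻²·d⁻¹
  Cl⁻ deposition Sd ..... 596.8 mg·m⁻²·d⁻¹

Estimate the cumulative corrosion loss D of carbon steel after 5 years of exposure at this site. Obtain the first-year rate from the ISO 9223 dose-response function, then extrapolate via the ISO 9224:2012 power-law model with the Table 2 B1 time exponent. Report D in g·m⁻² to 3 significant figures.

carbon steel: f(T) = -0.054·(T−10) [T>10 °C] = -0.8370
  Pd branch = 1.77·Pd^0.52·e^(0.02·RH+f) = 18.31 μm/a
  Cl⁻ term: 0.102·596.8^0.62·exp(0.033·52+0.04·25.5) = 82.76
  sum: 18.31 + 82.76 → r_corr = 101.1 μm/a
Power-law: D(5) = r_corr · 5^0.523
  D(5) = 101.1 × 5^0.523 = 101.1 × 2.32 = 234.5 μm
  Mass loss = 234.5 μm × 7.85 g/cm³ = 1841 g·m⁻²

D(5) = 1.84e+03 g·m⁻²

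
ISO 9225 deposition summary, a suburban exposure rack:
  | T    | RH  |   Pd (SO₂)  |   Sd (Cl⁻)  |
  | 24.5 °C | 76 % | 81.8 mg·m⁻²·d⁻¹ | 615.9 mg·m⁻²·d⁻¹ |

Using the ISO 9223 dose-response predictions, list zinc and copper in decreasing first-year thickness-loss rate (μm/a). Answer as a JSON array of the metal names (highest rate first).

zinc: T>10 °C ⇒ hinge -0.071·(24.5−10) = -1.0295
  sulphur-dioxide contribution → 1.055 μm/a
  chloride contribution → 10.04 μm/a
  ⇒ r_corr(zinc) = 11.09 μm/a
copper: temperature factor f = -0.080·(14.5) = -1.1600
  sulphur-dioxide contribution → 0.4626 μm/a
  chloride contribution → 2.975 μm/a
  ⇒ r_corr(copper) = 3.438 μm/a
Ordering by μm/a: zinc (11.1) > copper (3.44)

["zinc", "copper"]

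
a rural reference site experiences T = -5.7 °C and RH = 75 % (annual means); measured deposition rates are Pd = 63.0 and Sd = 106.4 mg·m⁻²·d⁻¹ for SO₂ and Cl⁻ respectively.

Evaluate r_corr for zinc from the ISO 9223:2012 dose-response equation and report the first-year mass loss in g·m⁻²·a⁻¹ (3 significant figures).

zinc: f(T) = +0.038·(T−10) [T≤10 °C] = -0.5966
  Pd branch = 0.0129·Pd^0.44·e^(0.046·RH+f) = 1.385 μm/a
  Cl⁻ term: 0.0175·106.4^0.57·exp(0.008·75+0.085·-5.7) = 0.2809
  sum: 1.385 + 0.2809 → r_corr = 1.666 μm/a
Convert to mass loss: 1.666 μm/a × 7.14 g/cm³ = 11.9 g·m⁻²·a⁻¹

r_corr = 11.9 g·m⁻²·a⁻¹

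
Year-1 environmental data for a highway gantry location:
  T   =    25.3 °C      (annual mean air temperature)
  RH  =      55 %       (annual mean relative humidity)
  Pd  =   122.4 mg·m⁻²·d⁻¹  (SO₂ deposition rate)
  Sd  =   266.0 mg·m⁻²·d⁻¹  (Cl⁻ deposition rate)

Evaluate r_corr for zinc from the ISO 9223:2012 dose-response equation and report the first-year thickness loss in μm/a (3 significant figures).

r_corr = 6.08 μm/a

zinc: temperature factor f = -0.071·(15.3) = -1.0863
  Pd branch = 0.0129·Pd^0.44·e^(0.046·RH+f) = 0.4531 μm/a
  Cl⁻ term: 0.0175·266.0^0.57·exp(0.008·55+0.085·25.3) = 5.627
  sum: 0.4531 + 5.627 → r_corr = 6.08 μm/a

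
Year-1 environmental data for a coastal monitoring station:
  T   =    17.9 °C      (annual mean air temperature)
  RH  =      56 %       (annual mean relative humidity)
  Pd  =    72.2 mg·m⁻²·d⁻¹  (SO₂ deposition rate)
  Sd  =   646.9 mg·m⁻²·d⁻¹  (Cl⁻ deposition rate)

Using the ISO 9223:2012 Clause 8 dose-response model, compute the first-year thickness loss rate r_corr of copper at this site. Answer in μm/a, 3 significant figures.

copper: temperature factor f = -0.080·(7.9) = -0.6320
  Pd branch = 0.0053·Pd^0.26·e^(0.059·RH+f) = 0.2333 μm/a
  Sd branch = 0.01025·Sd^0.27·e^(0.036·RH+0.049·T) = 1.062 μm/a
  sum: 0.2333 + 1.062 → r_corr = 1.295 μm/a

r_corr = 1.30 μm/a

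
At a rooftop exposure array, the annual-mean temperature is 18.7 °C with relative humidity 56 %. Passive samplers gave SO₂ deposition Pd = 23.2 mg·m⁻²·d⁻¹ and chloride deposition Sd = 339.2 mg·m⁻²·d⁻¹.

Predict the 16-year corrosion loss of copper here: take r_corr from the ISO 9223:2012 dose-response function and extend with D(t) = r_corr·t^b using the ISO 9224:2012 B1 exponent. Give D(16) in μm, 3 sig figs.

D(16) = 6.93 μm

copper: temperature factor f = -0.080·(8.7) = -0.6960
  SO₂ term: 0.0053·23.2^0.26·exp(0.059·56-0.6960) = 0.1629
  Cl⁻ term: 0.01025·339.2^0.27·exp(0.036·56+0.049·18.7) = 0.9277
  r_corr = 0.1629 + 0.9277 = 1.091 μm/a
ISO 9224: D(t) = r_corr · t^b with b = 0.667 (copper, B1)
  D(16) = 1.091 × 16^0.667 = 1.091 × 6.355 = 6.932 μm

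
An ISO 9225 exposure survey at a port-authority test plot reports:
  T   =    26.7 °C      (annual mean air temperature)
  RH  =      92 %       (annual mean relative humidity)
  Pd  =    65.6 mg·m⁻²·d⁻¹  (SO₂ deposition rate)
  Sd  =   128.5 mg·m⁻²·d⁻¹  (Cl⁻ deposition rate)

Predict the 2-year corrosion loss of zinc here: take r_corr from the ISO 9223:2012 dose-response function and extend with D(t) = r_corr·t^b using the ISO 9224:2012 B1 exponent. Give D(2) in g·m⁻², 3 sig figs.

D(2) = 92.1 g·m⁻²

zinc: T>10 °C ⇒ hinge -0.071·(26.7−10) = -1.1857
  SO₂ term: 0.0129·65.6^0.44·exp(0.046·92-1.1857) = 1.71
  Cl⁻ term: 0.0175·128.5^0.57·exp(0.008·92+0.085·26.7) = 5.628
  r_corr = 1.71 + 5.628 = 7.338 μm/a
ISO 9224: D(t) = r_corr · t^b with b = 0.813 (zinc, B1)
  D(2) = 7.338 × 2^0.813 = 7.338 × 1.757 = 12.89 μm
  Mass loss = 12.89 μm × 7.14 g/cm³ = 92.05 g·m⁻²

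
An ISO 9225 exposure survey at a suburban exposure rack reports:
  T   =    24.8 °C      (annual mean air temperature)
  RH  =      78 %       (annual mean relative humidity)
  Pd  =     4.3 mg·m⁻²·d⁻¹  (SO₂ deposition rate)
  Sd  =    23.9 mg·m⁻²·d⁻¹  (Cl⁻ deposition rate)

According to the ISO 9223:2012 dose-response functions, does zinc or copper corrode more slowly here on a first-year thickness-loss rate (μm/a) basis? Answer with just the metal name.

copper

zinc: f(T) = -0.071·(T−10) [T>10 °C] = -1.0508
  sulphur-dioxide contribution → 0.3099 μm/a
  chloride contribution → 1.641 μm/a
  total first-year rate 1.951 μm/a
copper: temperature factor f = -0.080·(14.8) = -1.1840
  sulphur-dioxide contribution → 0.2363 μm/a
  chloride contribution → 1.349 μm/a
  total first-year rate 1.586 μm/a
Ordering by μm/a: zinc (1.95) > copper (1.59)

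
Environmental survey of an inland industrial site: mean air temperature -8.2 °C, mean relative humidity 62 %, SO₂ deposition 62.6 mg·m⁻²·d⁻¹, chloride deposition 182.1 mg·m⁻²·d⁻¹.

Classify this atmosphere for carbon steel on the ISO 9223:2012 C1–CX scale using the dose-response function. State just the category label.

carbon steel: f(T) = +0.150·(T−10) [T≤10 °C] = -2.7300
  sulphur-dioxide contribution → 3.428 μm/a
  chloride contribution → 14.33 μm/a
  ⇒ r_corr(carbon steel) = 17.75 μm/a
17.8 μm/a falls in (1.3, 25] for carbon steel → category C2

C2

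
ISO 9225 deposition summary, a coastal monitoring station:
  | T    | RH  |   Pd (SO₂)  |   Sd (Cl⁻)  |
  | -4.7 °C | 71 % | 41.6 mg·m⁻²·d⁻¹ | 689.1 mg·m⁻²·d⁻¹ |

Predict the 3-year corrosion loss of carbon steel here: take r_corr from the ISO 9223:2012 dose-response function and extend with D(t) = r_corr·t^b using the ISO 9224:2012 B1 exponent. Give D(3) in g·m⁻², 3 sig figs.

carbon steel: T≤10 °C ⇒ hinge +0.150·(-4.7−10) = -2.2050
  Pd branch = 1.77·Pd^0.52·e^(0.02·RH+f) = 5.61 μm/a
  Sd branch = 0.102·Sd^0.62·e^(0.033·RH+0.04·T) = 50.61 μm/a
  r_corr = 5.61 + 50.61 = 56.22 μm/a
Power-law: D(3) = r_corr · 3^0.523
  D(3) = 56.22 × 3^0.523 = 56.22 × 1.776 = 99.87 μm
  Mass loss = 99.87 μm × 7.85 g/cm³ = 784 g·m⁻²

D(3) = 784 g·m⁻²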